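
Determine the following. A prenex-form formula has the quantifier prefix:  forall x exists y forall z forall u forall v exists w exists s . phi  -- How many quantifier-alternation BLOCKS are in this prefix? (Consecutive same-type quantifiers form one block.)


Quantifier-type sequence: A E A A A E E  (A=forall, E=exists)
Group into maximal same-type runs:
  Ax1 | Ex1 | Ax3 | Ex2
Number of blocks = 4

4


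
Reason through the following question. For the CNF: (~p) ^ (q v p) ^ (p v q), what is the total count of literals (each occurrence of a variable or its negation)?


Counting literals in each clause:
Clause 1: 1 literal(s)
Clause 2: 2 literal(s)
Clause 3: 2 literal(s)
Total = 5

5


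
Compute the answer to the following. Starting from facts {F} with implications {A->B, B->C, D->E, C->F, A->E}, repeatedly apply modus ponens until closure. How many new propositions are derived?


Initial facts: {F}
Apply modus ponens to closure:
  (no implication fires)
Final known: {F}
New propositions: {(none)}
Count = 0

0


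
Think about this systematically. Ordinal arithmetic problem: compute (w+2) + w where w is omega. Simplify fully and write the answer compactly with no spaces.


Compute (w+2) + w.
Ordinal + is associative but NOT commutative; for finite n>0, n + w = w but w + n stays w+n.
(w+2) + w = w + (2+w) = w + w = w*2 (the finite tail 2 is absorbed by the right w).
Result = w*2

w*2


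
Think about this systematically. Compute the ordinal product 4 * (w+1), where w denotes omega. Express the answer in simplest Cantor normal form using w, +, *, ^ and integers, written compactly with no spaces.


Compute 4 * (w+1).
Ordinal * is associative and left-distributive over +, but NOT commutative; for finite n>1, n*w = w but w*n stays w*n.
By left-distributivity: 4 * (w+1) = 4*w + 4*1 = w + 4 = w+4.
Result = w+4

w+4


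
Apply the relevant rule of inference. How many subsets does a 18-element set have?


The power set of a set with n elements has 2^n elements.
|P(S)| = 2^18 = 262144

262144


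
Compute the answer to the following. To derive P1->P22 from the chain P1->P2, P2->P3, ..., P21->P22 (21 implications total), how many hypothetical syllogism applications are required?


With 21 implications in a chain connecting 22 propositions:
P1->P2, P2->P3, ..., P21->P22
Steps needed = (number of implications) - 1 = 21 - 1 = 20

20


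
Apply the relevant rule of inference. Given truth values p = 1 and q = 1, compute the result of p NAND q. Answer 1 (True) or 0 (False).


p = 1, q = 1
Operation: p NAND q
Evaluate: 1 NAND 1 = 0

0


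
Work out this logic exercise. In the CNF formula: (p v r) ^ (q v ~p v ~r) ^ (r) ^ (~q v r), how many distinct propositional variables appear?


Identify each variable that appears in the formula.
Variables found: p, q, r
Count = 3

3


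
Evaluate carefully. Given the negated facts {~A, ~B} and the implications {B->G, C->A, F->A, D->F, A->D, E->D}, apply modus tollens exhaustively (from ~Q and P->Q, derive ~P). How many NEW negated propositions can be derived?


Initial negated facts: {~A, ~B}
Apply modus tollens to closure:
  ~A and C->A  =>  ~C
  ~A and F->A  =>  ~F
  ~F and D->F  =>  ~D
  ~D and E->D  =>  ~E
Final negated: {~A, ~B, ~C, ~D, ~E, ~F}
New negations: {~C, ~D, ~E, ~F}
Count = 4

4


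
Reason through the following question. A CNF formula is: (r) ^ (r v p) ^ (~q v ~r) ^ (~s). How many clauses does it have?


A CNF formula is a conjunction of clauses.
Clauses are separated by ^.
Counting the conjuncts: 4 clauses.

4


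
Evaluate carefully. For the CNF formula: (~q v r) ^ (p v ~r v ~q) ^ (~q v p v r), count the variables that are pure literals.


Check each variable for pure literal status:
p: pure positive
q: pure negative
r: mixed (not pure)
Pure literal count = 2

2


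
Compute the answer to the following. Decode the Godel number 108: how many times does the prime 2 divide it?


Factorize 108 by dividing by 2 repeatedly.
Division steps: 2 divides 108 exactly 2 time(s).
Exponent of 2 = 2

2


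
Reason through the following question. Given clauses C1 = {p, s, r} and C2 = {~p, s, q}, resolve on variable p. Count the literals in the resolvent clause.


Remove p from C1 and ~p from C2.
C1 remainder: {s, r}
C2 remainder: {s, q}
Union (resolvent): {q, r, s}
Resolvent has 3 literal(s).

3


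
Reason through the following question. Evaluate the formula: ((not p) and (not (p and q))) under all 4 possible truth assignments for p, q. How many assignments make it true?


Check all 4 assignments:
p=0, q=0: 1
p=0, q=1: 1
p=1, q=0: 0
p=1, q=1: 0
Count of True = 2

2


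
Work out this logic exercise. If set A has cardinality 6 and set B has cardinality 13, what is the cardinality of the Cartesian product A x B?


The Cartesian product A x B contains all ordered pairs (a, b).
|A x B| = |A| * |B| = 6 * 13 = 78

78


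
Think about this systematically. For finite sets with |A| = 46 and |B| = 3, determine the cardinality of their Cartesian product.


The Cartesian product A x B contains all ordered pairs (a, b).
|A x B| = |A| * |B| = 46 * 3 = 138

138


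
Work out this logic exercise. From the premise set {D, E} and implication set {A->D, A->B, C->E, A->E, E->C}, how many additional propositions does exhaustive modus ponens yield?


Initial facts: {D, E}
Apply modus ponens to closure:
  E and E->C  =>  C
Final known: {C, D, E}
New propositions: {C}
Count = 1

1


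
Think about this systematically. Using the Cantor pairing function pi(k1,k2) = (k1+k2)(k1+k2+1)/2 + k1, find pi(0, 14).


k1 + k2 = 14
(k1+k2)(k1+k2+1)/2 = 14 * 15 / 2 = 105
pi = 105 + 0 = 105

105


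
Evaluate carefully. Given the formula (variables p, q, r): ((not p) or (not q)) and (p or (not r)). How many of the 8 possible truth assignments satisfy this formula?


Evaluate all 8 assignments for p, q, r:
p=0, q=0, r=0: 1
p=0, q=0, r=1: 0
p=0, q=1, r=0: 1
p=0, q=1, r=1: 0
p=1, q=0, r=0: 1
p=1, q=0, r=1: 1
p=1, q=1, r=0: 0
p=1, q=1, r=1: 0
Satisfying count = 4

4


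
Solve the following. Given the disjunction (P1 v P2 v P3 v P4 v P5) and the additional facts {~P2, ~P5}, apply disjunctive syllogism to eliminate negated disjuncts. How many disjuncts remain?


Original disjuncts (5): P1, P2, P3, P4, P5
Negated (eliminate): ~P2, ~P5
Remaining disjuncts: P1, P3, P4
Count = 5 - 2 = 3

3


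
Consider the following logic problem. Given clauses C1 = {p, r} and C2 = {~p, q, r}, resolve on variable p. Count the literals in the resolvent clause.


Remove p from C1 and ~p from C2.
C1 remainder: {r}
C2 remainder: {q, r}
Union (resolvent): {q, r}
Resolvent has 2 literal(s).

2


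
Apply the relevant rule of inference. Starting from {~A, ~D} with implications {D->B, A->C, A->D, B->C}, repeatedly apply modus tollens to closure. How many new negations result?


Initial negated facts: {~A, ~D}
Apply modus tollens to closure:
  (no implication fires)
Final negated: {~A, ~D}
New negations: {(none)}
Count = 0

0


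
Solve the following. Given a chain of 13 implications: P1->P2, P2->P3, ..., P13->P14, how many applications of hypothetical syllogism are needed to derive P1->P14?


With 13 implications in a chain connecting 14 propositions:
P1->P2, P2->P3, ..., P13->P14
Steps needed = (number of implications) - 1 = 13 - 1 = 12

12


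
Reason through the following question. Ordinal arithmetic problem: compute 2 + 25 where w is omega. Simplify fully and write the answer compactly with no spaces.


Compute 2 + 25.
Ordinal + is associative but NOT commutative; for finite n>0, n + w = w but w + n stays w+n.
Both operands finite; ordinal + agrees with natural +: 2 + 25 = 27.
Result = 27

27


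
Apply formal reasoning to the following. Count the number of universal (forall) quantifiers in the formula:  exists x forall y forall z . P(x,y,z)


Quantifier prefix: exists x forall y forall z
Mark each quantifier type:
  E U U
Universal count = 2, Existential count = 1
Asked for universal (forall) quantifiers: 2

2


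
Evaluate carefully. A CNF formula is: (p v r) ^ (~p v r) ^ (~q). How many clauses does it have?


A CNF formula is a conjunction of clauses.
Clauses are separated by ^.
Counting the conjuncts: 3 clauses.

3


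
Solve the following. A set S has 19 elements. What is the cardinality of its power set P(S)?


The power set of a set with n elements has 2^n elements.
|P(S)| = 2^19 = 524288

524288


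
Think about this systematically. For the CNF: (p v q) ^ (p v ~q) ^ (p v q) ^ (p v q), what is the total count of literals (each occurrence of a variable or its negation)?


Counting literals in each clause:
Clause 1: 2 literal(s)
Clause 2: 2 literal(s)
Clause 3: 2 literal(s)
Clause 4: 2 literal(s)
Total = 8

8


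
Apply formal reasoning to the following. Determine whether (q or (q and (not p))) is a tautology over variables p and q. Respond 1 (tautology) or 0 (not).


Check all 4 assignments:
p=0, q=0: 0
p=0, q=1: 1
p=1, q=0: 0
p=1, q=1: 1
Satisfying count = 2/4.
Tautology iff count = 4: no.

0


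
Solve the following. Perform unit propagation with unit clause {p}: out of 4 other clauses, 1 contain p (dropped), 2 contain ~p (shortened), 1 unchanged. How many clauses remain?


Satisfied (removed): 1
Shortened (remain): 2
Unchanged (remain): 1
Remaining = 2 + 1 = 3

3


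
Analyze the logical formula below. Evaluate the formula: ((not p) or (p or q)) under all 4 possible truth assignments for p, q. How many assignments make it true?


Check all 4 assignments:
p=0, q=0: 1
p=0, q=1: 1
p=1, q=0: 1
p=1, q=1: 1
Count of True = 4

4


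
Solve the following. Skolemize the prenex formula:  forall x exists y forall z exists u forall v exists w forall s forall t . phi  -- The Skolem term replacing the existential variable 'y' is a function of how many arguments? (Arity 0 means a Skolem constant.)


Quantifier prefix: forall x exists y forall z exists u forall v exists w forall s forall t
'y' is existentially quantified at position 2.
Universal variables preceding it: x
Skolem function arity = 1

1


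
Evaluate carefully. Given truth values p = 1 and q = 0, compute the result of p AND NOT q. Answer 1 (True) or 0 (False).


p = 1, q = 0
Operation: p AND NOT q
Evaluate: 1 AND NOT 0 = 1

1


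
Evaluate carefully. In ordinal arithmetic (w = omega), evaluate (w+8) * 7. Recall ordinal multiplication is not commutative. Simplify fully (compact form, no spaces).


Compute (w+8) * 7.
Ordinal * is associative and left-distributive over +, but NOT commutative; for finite n>1, n*w = w but w*n stays w*n.
(w+8) * 7 = (w+8) repeated 7 times. Each intermediate +8 is absorbed by the following w; only the last survives: w*7+8.
Result = w*7+8

w*7+8


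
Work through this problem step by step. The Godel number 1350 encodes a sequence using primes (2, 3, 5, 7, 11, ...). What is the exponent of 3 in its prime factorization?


Factorize 1350 by dividing by 3 repeatedly.
Division steps: 3 divides 1350 exactly 3 time(s).
Exponent of 3 = 3

3


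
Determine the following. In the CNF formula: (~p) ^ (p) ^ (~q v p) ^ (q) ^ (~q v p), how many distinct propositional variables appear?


Identify each variable that appears in the formula.
Variables found: p, q
Count = 2

2


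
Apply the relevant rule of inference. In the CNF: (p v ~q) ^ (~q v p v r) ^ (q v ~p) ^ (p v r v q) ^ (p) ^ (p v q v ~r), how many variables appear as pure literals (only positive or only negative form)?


Check each variable for pure literal status:
p: mixed (not pure)
q: mixed (not pure)
r: mixed (not pure)
Pure literal count = 0

0


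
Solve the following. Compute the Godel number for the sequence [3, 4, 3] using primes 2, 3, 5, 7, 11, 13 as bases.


Encode each element as an exponent of the corresponding prime:
  2^3 = 8
  3^4 = 81
  5^3 = 125
Product = 8 * 81 * 125 = 81000

81000


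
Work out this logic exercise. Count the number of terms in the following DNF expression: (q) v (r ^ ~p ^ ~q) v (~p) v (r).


A DNF formula is a disjunction of terms (conjunctions).
Terms are separated by v.
Counting the disjuncts: 4 terms.

4


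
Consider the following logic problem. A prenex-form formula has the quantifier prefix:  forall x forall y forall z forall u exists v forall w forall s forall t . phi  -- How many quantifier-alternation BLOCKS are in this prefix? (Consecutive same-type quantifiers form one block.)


Quantifier-type sequence: A A A A E A A A  (A=forall, E=exists)
Group into maximal same-type runs:
  Ax4 | Ex1 | Ax3
Number of blocks = 3

3


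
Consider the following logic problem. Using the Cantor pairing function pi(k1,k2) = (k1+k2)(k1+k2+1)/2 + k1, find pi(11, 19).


k1 + k2 = 30
(k1+k2)(k1+k2+1)/2 = 30 * 31 / 2 = 465
pi = 465 + 11 = 476

476


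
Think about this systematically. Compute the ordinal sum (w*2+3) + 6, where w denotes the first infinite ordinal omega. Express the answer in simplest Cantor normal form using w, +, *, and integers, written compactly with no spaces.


Compute (w*2+3) + 6.
Ordinal + is associative but NOT commutative; for finite n>0, n + w = w but w + n stays w+n.
By associativity: (w*2+3) + 6 = w*2 + (3+6) = w*2+9.
Result = w*2+9

w*2+9


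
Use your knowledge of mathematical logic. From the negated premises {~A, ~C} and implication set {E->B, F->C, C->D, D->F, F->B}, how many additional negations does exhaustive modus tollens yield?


Initial negated facts: {~A, ~C}
Apply modus tollens to closure:
  ~C and F->C  =>  ~F
  ~F and D->F  =>  ~D
Final negated: {~A, ~C, ~D, ~F}
New negations: {~D, ~F}
Count = 2

2


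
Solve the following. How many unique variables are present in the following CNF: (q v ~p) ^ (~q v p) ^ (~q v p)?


Identify each variable that appears in the formula.
Variables found: p, q
Count = 2

2


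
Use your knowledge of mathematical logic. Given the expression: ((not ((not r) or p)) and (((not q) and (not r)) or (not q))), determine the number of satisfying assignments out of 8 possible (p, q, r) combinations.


Check all 8 assignments:
p=0, q=0, r=0: 0
p=0, q=0, r=1: 1
p=0, q=1, r=0: 0
p=0, q=1, r=1: 0
p=1, q=0, r=0: 0
p=1, q=0, r=1: 0
p=1, q=1, r=0: 0
p=1, q=1, r=1: 0
Count of True = 1

1


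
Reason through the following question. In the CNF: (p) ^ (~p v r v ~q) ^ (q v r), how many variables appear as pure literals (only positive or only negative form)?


Check each variable for pure literal status:
p: mixed (not pure)
q: mixed (not pure)
r: pure positive
Pure literal count = 1

1


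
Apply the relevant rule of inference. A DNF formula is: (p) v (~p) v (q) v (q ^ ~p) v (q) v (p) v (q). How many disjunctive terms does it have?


A DNF formula is a disjunction of terms (conjunctions).
Terms are separated by v.
Counting the disjuncts: 7 terms.

7


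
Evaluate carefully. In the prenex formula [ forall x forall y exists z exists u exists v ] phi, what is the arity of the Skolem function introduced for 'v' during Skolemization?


Quantifier prefix: forall x forall y exists z exists u exists v
'v' is existentially quantified at position 5.
Universal variables preceding it: x, y
Skolem function arity = 2

2


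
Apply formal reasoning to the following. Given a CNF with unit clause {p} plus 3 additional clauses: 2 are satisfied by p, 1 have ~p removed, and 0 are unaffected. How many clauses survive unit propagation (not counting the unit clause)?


Satisfied (removed): 2
Shortened (remain): 1
Unchanged (remain): 0
Remaining = 1 + 0 = 1

1


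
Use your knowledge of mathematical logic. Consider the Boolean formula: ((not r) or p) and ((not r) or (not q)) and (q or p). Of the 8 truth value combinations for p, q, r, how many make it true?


Evaluate all 8 assignments for p, q, r:
p=0, q=0, r=0: 0
p=0, q=0, r=1: 0
p=0, q=1, r=0: 1
p=0, q=1, r=1: 0
p=1, q=0, r=0: 1
p=1, q=0, r=1: 1
p=1, q=1, r=0: 1
p=1, q=1, r=1: 0
Satisfying count = 4

4


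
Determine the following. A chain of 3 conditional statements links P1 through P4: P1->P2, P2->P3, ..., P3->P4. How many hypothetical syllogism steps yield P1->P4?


With 3 implications in a chain connecting 4 propositions:
P1->P2, P2->P3, ..., P3->P4
Steps needed = (number of implications) - 1 = 3 - 1 = 2

2


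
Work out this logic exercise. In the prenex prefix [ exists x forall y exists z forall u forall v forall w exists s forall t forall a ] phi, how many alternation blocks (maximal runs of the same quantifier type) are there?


Quantifier-type sequence: E A E A A A E A A  (A=forall, E=exists)
Group into maximal same-type runs:
  Ex1 | Ax1 | Ex1 | Ax3 | Ex1 | Ax2
Number of blocks = 6

6


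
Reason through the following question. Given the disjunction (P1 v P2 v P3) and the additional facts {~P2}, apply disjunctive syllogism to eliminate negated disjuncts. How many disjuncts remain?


Original disjuncts (3): P1, P2, P3
Negated (eliminate): ~P2
Remaining disjuncts: P1, P3
Count = 3 - 1 = 2

2


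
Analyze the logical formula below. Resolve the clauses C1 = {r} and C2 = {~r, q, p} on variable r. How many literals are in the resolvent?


Remove r from C1 and ~r from C2.
C1 remainder: {}
C2 remainder: {q, p}
Union (resolvent): {p, q}
Resolvent has 2 literal(s).

2


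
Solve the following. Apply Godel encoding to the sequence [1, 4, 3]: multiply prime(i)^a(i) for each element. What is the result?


Encode each element as an exponent of the corresponding prime:
  2^1 = 2
  3^4 = 81
  5^3 = 125
Product = 2 * 81 * 125 = 20250

20250


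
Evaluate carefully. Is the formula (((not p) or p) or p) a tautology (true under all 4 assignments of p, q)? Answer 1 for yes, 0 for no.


Check all 4 assignments:
p=0, q=0: 1
p=0, q=1: 1
p=1, q=0: 1
p=1, q=1: 1
Satisfying count = 4/4.
Tautology iff count = 4: yes.

1


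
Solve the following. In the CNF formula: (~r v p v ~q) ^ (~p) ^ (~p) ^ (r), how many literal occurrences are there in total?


Counting literals in each clause:
Clause 1: 3 literal(s)
Clause 2: 1 literal(s)
Clause 3: 1 literal(s)
Clause 4: 1 literal(s)
Total = 6

6


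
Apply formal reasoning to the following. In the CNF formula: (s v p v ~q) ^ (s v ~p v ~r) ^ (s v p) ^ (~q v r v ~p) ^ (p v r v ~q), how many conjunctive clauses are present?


A CNF formula is a conjunction of clauses.
Clauses are separated by ^.
Counting the conjuncts: 5 clauses.

5


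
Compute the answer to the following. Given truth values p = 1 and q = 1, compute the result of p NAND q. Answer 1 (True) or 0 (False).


p = 1, q = 1
Operation: p NAND q
Evaluate: 1 NAND 1 = 0

0


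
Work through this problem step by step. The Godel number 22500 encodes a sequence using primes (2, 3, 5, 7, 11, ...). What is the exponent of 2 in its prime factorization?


Factorize 22500 by dividing by 2 repeatedly.
Division steps: 2 divides 22500 exactly 2 time(s).
Exponent of 2 = 2

2


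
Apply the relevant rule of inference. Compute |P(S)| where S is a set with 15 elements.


The power set of a set with n elements has 2^n elements.
|P(S)| = 2^15 = 32768

32768


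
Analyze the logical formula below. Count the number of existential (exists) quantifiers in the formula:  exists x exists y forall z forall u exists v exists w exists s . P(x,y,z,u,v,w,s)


Quantifier prefix: exists x exists y forall z forall u exists v exists w exists s
Mark each quantifier type:
  E E U U E E E
Universal count = 2, Existential count = 5
Asked for existential (exists) quantifiers: 5

5


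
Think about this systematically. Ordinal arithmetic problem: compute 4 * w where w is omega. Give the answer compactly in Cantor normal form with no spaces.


Compute 4 * w.
Ordinal * is associative and left-distributive over +, but NOT commutative; for finite n>1, n*w = w but w*n stays w*n.
For finite n>0, n * w = sup{n*k : k<w} = w. So 4 * w = w.
Result = w

w


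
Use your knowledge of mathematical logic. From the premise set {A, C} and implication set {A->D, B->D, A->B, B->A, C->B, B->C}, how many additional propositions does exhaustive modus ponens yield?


Initial facts: {A, C}
Apply modus ponens to closure:
  A and A->D  =>  D
  A and A->B  =>  B
Final known: {A, B, C, D}
New propositions: {B, D}
Count = 2

2


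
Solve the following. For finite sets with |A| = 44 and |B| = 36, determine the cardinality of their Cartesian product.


The Cartesian product A x B contains all ordered pairs (a, b).
|A x B| = |A| * |B| = 44 * 36 = 1584

1584


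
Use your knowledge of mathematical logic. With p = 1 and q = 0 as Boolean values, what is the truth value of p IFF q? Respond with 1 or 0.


p = 1, q = 0
Operation: p IFF q
Evaluate: 1 IFF 0 = 0

0


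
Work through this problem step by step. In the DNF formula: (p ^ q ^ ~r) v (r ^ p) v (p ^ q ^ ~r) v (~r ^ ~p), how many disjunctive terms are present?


A DNF formula is a disjunction of terms (conjunctions).
Terms are separated by v.
Counting the disjuncts: 4 terms.

4


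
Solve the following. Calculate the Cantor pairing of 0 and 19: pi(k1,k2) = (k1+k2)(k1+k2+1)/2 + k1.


k1 + k2 = 19
(k1+k2)(k1+k2+1)/2 = 19 * 20 / 2 = 190
pi = 190 + 0 = 190

190


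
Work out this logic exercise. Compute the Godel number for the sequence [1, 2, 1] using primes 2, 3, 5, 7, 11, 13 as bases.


Encode each element as an exponent of the corresponding prime:
  2^1 = 2
  3^2 = 9
  5^1 = 5
Product = 2 * 9 * 5 = 90

90


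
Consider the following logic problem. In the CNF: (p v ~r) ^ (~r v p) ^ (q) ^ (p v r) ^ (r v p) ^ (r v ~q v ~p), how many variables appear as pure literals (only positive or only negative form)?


Check each variable for pure literal status:
p: mixed (not pure)
q: mixed (not pure)
r: mixed (not pure)
Pure literal count = 0

0


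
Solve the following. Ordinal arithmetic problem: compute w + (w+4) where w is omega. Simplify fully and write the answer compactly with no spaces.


Compute w + (w+4).
Ordinal + is associative but NOT commutative; for finite n>0, n + w = w but w + n stays w+n.
w + (w+4) = (w+w) + 4 = w*2+4.
Result = w*2+4

w*2+4


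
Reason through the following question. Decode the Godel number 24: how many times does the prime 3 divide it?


Factorize 24 by dividing by 3 repeatedly.
Division steps: 3 divides 24 exactly 1 time(s).
Exponent of 3 = 1

1


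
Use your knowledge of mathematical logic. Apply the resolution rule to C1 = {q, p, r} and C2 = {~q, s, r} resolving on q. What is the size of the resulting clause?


Remove q from C1 and ~q from C2.
C1 remainder: {p, r}
C2 remainder: {s, r}
Union (resolvent): {p, r, s}
Resolvent has 3 literal(s).

3


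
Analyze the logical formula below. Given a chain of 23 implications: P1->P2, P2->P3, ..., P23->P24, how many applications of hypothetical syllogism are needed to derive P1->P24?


With 23 implications in a chain connecting 24 propositions:
P1->P2, P2->P3, ..., P23->P24
Steps needed = (number of implications) - 1 = 23 - 1 = 22

22


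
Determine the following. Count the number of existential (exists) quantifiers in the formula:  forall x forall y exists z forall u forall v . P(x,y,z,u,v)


Quantifier prefix: forall x forall y exists z forall u forall v
Mark each quantifier type:
  U U E U U
Universal count = 4, Existential count = 1
Asked for existential (exists) quantifiers: 1

1


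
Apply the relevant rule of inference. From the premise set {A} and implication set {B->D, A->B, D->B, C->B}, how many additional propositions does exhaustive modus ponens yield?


Initial facts: {A}
Apply modus ponens to closure:
  A and A->B  =>  B
  B and B->D  =>  D
Final known: {A, B, D}
New propositions: {B, D}
Count = 2

2


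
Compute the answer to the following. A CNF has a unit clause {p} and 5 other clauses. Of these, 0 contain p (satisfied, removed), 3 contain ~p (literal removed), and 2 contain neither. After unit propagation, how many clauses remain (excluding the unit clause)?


Satisfied (removed): 0
Shortened (remain): 3
Unchanged (remain): 2
Remaining = 3 + 2 = 5

5


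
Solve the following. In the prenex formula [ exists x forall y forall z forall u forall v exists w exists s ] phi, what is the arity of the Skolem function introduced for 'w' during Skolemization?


Quantifier prefix: exists x forall y forall z forall u forall v exists w exists s
'w' is existentially quantified at position 6.
Universal variables preceding it: y, z, u, v
Skolem function arity = 4

4


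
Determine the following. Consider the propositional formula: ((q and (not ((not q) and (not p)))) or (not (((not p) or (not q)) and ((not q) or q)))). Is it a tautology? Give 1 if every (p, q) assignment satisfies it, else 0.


Check all 4 assignments:
p=0, q=0: 0
p=0, q=1: 1
p=1, q=0: 0
p=1, q=1: 1
Satisfying count = 2/4.
Tautology iff count = 4: no.

0


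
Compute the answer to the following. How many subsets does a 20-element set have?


The power set of a set with n elements has 2^n elements.
|P(S)| = 2^20 = 1048576

1048576


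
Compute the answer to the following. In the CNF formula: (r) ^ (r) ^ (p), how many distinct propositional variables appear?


Identify each variable that appears in the formula.
Variables found: p, r
Count = 2

2


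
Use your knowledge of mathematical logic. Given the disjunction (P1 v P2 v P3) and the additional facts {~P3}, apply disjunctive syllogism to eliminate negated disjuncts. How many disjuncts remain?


Original disjuncts (3): P1, P2, P3
Negated (eliminate): ~P3
Remaining disjuncts: P1, P2
Count = 3 - 1 = 2

2


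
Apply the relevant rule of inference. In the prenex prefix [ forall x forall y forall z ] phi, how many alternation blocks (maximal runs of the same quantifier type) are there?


Quantifier-type sequence: A A A  (A=forall, E=exists)
Group into maximal same-type runs:
  Ax3
Number of blocks = 1

1


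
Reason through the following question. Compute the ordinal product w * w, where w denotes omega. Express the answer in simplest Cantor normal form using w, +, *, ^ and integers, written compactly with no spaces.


Compute w * w.
Ordinal * is associative and left-distributive over +, but NOT commutative; for finite n>1, n*w = w but w*n stays w*n.
w * w = w^2 by definition.
Result = w^2

w^2


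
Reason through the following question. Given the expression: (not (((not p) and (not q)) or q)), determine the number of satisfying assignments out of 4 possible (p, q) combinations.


Check all 4 assignments:
p=0, q=0: 0
p=0, q=1: 0
p=1, q=0: 1
p=1, q=1: 0
Count of True = 1

1


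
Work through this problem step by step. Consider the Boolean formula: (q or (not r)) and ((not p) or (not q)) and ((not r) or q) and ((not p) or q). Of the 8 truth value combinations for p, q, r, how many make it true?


Evaluate all 8 assignments for p, q, r:
p=0, q=0, r=0: 1
p=0, q=0, r=1: 0
p=0, q=1, r=0: 1
p=0, q=1, r=1: 1
p=1, q=0, r=0: 0
p=1, q=0, r=1: 0
p=1, q=1, r=0: 0
p=1, q=1, r=1: 0
Satisfying count = 3

3


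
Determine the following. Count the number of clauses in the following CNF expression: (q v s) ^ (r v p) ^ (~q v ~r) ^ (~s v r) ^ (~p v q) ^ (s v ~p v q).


A CNF formula is a conjunction of clauses.
Clauses are separated by ^.
Counting the conjuncts: 6 clauses.

6


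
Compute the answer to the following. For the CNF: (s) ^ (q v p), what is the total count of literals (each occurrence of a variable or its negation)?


Counting literals in each clause:
Clause 1: 1 literal(s)
Clause 2: 2 literal(s)
Total = 3

3


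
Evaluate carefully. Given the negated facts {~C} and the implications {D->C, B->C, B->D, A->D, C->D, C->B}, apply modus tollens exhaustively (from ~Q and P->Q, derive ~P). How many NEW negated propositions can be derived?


Initial negated facts: {~C}
Apply modus tollens to closure:
  ~C and D->C  =>  ~D
  ~C and B->C  =>  ~B
  ~D and A->D  =>  ~A
Final negated: {~A, ~B, ~C, ~D}
New negations: {~A, ~B, ~D}
Count = 3

3


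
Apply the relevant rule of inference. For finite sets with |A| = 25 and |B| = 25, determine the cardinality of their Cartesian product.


The Cartesian product A x B contains all ordered pairs (a, b).
|A x B| = |A| * |B| = 25 * 25 = 625

625


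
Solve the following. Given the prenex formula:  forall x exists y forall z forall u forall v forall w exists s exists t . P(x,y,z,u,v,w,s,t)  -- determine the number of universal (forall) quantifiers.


Quantifier prefix: forall x exists y forall z forall u forall v forall w exists s exists t
Mark each quantifier type:
  U E U U U U E E
Universal count = 5, Existential count = 3
Asked for universal (forall) quantifiers: 5

5


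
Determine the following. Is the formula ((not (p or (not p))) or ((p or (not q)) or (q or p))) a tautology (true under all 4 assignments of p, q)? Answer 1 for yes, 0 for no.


Check all 4 assignments:
p=0, q=0: 1
p=0, q=1: 1
p=1, q=0: 1
p=1, q=1: 1
Satisfying count = 4/4.
Tautology iff count = 4: yes.

1


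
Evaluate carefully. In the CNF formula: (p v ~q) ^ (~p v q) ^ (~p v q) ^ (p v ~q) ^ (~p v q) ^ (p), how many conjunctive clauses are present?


A CNF formula is a conjunction of clauses.
Clauses are separated by ^.
Counting the conjuncts: 6 clauses.

6


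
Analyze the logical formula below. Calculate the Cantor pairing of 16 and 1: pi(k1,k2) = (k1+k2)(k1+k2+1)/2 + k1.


k1 + k2 = 17
(k1+k2)(k1+k2+1)/2 = 17 * 18 / 2 = 153
pi = 153 + 16 = 169

169


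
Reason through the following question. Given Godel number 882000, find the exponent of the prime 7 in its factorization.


Factorize 882000 by dividing by 7 repeatedly.
Division steps: 7 divides 882000 exactly 2 time(s).
Exponent of 7 = 2

2


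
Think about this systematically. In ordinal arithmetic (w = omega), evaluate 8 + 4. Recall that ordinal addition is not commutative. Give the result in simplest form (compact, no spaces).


Compute 8 + 4.
Ordinal + is associative but NOT commutative; for finite n>0, n + w = w but w + n stays w+n.
Both operands finite; ordinal + agrees with natural +: 8 + 4 = 12.
Result = 12

12


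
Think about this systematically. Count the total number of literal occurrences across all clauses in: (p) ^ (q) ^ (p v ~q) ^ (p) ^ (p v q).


Counting literals in each clause:
Clause 1: 1 literal(s)
Clause 2: 1 literal(s)
Clause 3: 2 literal(s)
Clause 4: 1 literal(s)
Clause 5: 2 literal(s)
Total = 7

7


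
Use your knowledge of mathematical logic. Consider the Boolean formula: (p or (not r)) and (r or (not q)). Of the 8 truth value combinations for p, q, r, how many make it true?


Evaluate all 8 assignments for p, q, r:
p=0, q=0, r=0: 1
p=0, q=0, r=1: 0
p=0, q=1, r=0: 0
p=0, q=1, r=1: 0
p=1, q=0, r=0: 1
p=1, q=0, r=1: 1
p=1, q=1, r=0: 0
p=1, q=1, r=1: 1
Satisfying count = 4

4


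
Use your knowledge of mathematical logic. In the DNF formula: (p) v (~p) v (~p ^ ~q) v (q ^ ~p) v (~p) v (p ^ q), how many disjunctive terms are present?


A DNF formula is a disjunction of terms (conjunctions).
Terms are separated by v.
Counting the disjuncts: 6 terms.

6


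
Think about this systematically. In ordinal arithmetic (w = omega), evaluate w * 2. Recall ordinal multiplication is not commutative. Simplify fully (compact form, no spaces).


Compute w * 2.
Ordinal * is associative and left-distributive over +, but NOT commutative; for finite n>1, n*w = w but w*n stays w*n.
w * 2 means 2 copies of w concatenated: w*2.
Result = w*2

w*2


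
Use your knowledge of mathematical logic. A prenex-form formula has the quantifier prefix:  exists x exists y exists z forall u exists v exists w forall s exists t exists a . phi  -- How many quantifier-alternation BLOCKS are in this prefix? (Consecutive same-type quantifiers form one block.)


Quantifier-type sequence: E E E A E E A E E  (A=forall, E=exists)
Group into maximal same-type runs:
  Ex3 | Ax1 | Ex2 | Ax1 | Ex2
Number of blocks = 5

5


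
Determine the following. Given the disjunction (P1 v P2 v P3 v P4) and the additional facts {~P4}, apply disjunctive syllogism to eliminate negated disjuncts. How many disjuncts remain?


Original disjuncts (4): P1, P2, P3, P4
Negated (eliminate): ~P4
Remaining disjuncts: P1, P2, P3
Count = 4 - 1 = 3

3


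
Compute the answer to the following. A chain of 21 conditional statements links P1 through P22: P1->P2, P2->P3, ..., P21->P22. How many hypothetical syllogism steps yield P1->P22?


With 21 implications in a chain connecting 22 propositions:
P1->P2, P2->P3, ..., P21->P22
Steps needed = (number of implications) - 1 = 21 - 1 = 20

20


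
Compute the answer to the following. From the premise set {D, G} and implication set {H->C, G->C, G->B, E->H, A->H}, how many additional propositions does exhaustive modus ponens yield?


Initial facts: {D, G}
Apply modus ponens to closure:
  G and G->C  =>  C
  G and G->B  =>  B
Final known: {B, C, D, G}
New propositions: {B, C}
Count = 2

2


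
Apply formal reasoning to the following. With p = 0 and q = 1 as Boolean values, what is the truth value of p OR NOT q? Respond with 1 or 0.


p = 0, q = 1
Operation: p OR NOT q
Evaluate: 0 OR NOT 1 = 0

0


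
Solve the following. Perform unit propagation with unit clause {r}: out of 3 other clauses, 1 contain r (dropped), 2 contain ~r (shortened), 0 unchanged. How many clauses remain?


Satisfied (removed): 1
Shortened (remain): 2
Unchanged (remain): 0
Remaining = 2 + 0 = 2

2


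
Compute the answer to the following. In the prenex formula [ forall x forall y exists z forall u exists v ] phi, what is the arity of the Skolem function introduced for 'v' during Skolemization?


Quantifier prefix: forall x forall y exists z forall u exists v
'v' is existentially quantified at position 5.
Universal variables preceding it: x, y, u
Skolem function arity = 3

3


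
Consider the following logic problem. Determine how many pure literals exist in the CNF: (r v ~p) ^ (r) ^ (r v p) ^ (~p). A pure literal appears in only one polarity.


Check each variable for pure literal status:
p: mixed (not pure)
q: absent (not pure)
r: pure positive
Pure literal count = 1

1


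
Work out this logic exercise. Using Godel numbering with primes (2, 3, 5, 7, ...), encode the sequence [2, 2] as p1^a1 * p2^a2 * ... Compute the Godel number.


Encode each element as an exponent of the corresponding prime:
  2^2 = 4
  3^2 = 9
Product = 4 * 9 = 36

36


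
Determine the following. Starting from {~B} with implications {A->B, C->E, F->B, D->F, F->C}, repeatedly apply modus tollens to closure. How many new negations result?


Initial negated facts: {~B}
Apply modus tollens to closure:
  ~B and A->B  =>  ~A
  ~B and F->B  =>  ~F
  ~F and D->F  =>  ~D
Final negated: {~A, ~B, ~D, ~F}
New negations: {~A, ~D, ~F}
Count = 3

3


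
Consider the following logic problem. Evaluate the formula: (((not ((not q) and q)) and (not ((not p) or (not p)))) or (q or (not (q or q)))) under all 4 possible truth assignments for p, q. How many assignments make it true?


Check all 4 assignments:
p=0, q=0: 1
p=0, q=1: 1
p=1, q=0: 1
p=1, q=1: 1
Count of True = 4

4


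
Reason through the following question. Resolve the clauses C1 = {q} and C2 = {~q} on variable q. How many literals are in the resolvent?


Remove q from C1 and ~q from C2.
C1 remainder: {}
C2 remainder: {}
Union (resolvent): {} (empty clause)
Resolvent has 0 literal(s).

0


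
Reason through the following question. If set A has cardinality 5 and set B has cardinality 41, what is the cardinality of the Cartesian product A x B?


The Cartesian product A x B contains all ordered pairs (a, b).
|A x B| = |A| * |B| = 5 * 41 = 205

205


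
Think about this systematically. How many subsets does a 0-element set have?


The power set of a set with n elements has 2^n elements.
|P(S)| = 2^0 = 1

1


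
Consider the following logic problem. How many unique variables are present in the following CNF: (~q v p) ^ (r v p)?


Identify each variable that appears in the formula.
Variables found: p, q, r
Count = 3

3


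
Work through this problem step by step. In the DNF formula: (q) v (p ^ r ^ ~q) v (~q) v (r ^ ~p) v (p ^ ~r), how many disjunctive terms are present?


A DNF formula is a disjunction of terms (conjunctions).
Terms are separated by v.
Counting the disjuncts: 5 terms.

5


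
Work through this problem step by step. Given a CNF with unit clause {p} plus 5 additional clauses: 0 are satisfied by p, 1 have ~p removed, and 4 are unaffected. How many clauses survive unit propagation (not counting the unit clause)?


Satisfied (removed): 0
Shortened (remain): 1
Unchanged (remain): 4
Remaining = 1 + 4 = 5

5


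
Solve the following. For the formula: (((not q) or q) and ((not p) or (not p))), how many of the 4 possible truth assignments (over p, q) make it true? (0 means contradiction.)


Check all 4 assignments:
p=0, q=0: 1
p=0, q=1: 1
p=1, q=0: 0
p=1, q=1: 0
Count of True = 2

2


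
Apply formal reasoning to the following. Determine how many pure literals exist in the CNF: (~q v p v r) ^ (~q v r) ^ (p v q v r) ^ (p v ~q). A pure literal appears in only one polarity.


Check each variable for pure literal status:
p: pure positive
q: mixed (not pure)
r: pure positive
Pure literal count = 2

2


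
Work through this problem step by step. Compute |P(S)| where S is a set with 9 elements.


The power set of a set with n elements has 2^n elements.
|P(S)| = 2^9 = 512

512


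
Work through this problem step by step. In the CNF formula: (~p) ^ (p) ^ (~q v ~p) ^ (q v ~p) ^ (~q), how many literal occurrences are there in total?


Counting literals in each clause:
Clause 1: 1 literal(s)
Clause 2: 1 literal(s)
Clause 3: 2 literal(s)
Clause 4: 2 literal(s)
Clause 5: 1 literal(s)
Total = 7

7


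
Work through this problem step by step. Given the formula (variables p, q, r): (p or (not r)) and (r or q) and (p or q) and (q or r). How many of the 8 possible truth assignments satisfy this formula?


Evaluate all 8 assignments for p, q, r:
p=0, q=0, r=0: 0
p=0, q=0, r=1: 0
p=0, q=1, r=0: 1
p=0, q=1, r=1: 0
p=1, q=0, r=0: 0
p=1, q=0, r=1: 1
p=1, q=1, r=0: 1
p=1, q=1, r=1: 1
Satisfying count = 4

4


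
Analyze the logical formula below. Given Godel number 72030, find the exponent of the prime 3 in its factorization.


Factorize 72030 by dividing by 3 repeatedly.
Division steps: 3 divides 72030 exactly 1 time(s).
Exponent of 3 = 1

1


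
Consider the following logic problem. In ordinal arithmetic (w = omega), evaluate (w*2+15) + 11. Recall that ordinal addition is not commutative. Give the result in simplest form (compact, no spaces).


Compute (w*2+15) + 11.
Ordinal + is associative but NOT commutative; for finite n>0, n + w = w but w + n stays w+n.
By associativity: (w*2+15) + 11 = w*2 + (15+11) = w*2+26.
Result = w*2+26

w*2+26


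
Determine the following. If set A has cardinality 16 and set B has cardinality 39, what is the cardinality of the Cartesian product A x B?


The Cartesian product A x B contains all ordered pairs (a, b).
|A x B| = |A| * |B| = 16 * 39 = 624

624


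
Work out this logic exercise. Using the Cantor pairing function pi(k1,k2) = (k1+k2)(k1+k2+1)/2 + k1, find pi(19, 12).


k1 + k2 = 31
(k1+k2)(k1+k2+1)/2 = 31 * 32 / 2 = 496
pi = 496 + 19 = 515

515


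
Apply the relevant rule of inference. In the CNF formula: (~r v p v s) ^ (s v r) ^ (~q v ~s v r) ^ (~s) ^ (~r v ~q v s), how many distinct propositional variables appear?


Identify each variable that appears in the formula.
Variables found: p, q, r, s
Count = 4

4


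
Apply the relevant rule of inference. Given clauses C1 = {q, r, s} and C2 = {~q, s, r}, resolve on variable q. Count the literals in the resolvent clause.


Remove q from C1 and ~q from C2.
C1 remainder: {r, s}
C2 remainder: {s, r}
Union (resolvent): {r, s}
Resolvent has 2 literal(s).

2


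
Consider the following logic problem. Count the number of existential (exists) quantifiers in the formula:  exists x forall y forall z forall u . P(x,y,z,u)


Quantifier prefix: exists x forall y forall z forall u
Mark each quantifier type:
  E U U U
Universal count = 3, Existential count = 1
Asked for existential (exists) quantifiers: 1

1
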